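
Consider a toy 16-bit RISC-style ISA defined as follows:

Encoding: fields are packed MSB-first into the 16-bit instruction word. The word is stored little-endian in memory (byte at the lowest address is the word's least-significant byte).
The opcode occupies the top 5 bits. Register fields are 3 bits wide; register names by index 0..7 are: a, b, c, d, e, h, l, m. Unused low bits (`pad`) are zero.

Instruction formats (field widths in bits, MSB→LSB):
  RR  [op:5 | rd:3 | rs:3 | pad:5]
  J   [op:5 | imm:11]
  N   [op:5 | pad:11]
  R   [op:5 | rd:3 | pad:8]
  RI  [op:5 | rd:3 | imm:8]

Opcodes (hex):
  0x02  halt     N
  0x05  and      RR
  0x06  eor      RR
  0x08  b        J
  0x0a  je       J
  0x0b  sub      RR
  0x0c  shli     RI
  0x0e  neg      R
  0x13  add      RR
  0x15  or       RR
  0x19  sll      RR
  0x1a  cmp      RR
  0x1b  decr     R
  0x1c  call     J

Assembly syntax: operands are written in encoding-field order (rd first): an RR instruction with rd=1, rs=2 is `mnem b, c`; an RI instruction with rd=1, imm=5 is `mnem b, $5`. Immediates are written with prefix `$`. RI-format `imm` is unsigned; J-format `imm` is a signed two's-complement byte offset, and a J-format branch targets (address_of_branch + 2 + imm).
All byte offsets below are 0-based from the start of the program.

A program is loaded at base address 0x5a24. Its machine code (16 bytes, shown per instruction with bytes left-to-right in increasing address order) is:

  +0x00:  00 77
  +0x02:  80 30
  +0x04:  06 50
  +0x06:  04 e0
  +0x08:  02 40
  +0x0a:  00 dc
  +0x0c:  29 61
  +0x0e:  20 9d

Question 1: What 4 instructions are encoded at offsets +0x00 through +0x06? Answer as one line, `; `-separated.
off 0x00: read 00 77 as little → 0x7700
  op=0x7700>>11=0xe ⇒ neg (R)
  rd: (w>>8)&0x7=0x7 → m
off 0x02: read 80 30 as little → 0x3080
  op=0x3080>>11=0x6 ⇒ eor (RR)
  rd: (w>>8)&0x7=0x0 → a
  rs: (w>>5)&0x7=0x4 → e
off 0x04: read 06 50 as little → 0x5006
  op=0x5006>>11=0xa ⇒ je (J)
  imm: (w>>0)&0x7ff=0x6 → $6
off 0x06: read 04 e0 as little → 0xe004
  op=0xe004>>11=0x1c ⇒ call (J)
  imm: (w>>0)&0x7ff=0x4 → $4

neg m; eor a, e; je $6; call $4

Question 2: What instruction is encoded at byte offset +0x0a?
[0a] 00 dc → 0xdc00
  op=0xdc00>>11=0x1b ⇒ decr (R)
  [10:8] rd=4 = e

decr e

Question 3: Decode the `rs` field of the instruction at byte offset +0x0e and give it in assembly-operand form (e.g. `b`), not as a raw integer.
off 0x0e: read 20 9d as little → 0x9d20
  opcode bits[15:11]=0x13: add/RR
  [10:8] rd=5 = h
  [7:5] rs=1 = b

b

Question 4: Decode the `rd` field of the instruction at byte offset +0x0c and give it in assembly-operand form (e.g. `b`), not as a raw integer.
+0x0c: 29 61 ⇒ word 0x6129 (little)
  top 5b → 0xc → shli [RI]
  [10:8] rd=1 = b
  [7:0] imm=41 = $41

b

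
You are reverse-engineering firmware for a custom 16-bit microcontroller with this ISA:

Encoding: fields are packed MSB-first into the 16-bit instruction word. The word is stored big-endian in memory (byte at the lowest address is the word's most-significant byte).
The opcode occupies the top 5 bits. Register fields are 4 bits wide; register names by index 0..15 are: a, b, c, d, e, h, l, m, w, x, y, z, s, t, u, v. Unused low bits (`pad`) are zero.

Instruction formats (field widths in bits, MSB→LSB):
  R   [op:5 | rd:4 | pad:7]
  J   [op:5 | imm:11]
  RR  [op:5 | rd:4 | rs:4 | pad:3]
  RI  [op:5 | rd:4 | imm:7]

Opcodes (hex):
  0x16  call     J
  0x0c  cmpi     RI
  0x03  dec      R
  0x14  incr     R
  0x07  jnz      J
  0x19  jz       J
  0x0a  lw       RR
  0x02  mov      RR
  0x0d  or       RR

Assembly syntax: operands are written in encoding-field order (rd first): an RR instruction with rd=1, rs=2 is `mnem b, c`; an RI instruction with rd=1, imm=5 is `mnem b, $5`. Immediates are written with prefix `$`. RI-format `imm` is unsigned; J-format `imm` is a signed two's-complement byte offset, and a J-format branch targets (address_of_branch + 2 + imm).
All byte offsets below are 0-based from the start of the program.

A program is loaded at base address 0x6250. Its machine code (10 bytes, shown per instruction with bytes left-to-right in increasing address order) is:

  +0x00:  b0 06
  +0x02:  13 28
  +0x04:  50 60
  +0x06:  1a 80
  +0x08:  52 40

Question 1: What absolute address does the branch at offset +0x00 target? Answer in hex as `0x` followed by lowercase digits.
0x6258

[00] b0 06 → 0xb006
  op=0xb006>>11=0x16 ⇒ call (J)
  [10:0] imm=6 = $6
  target = base 0x6250 + off 0x00 + 2 + imm 6 = 0x6258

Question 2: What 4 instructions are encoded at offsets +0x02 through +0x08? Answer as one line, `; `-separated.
mov l, h; lw a, s; dec h; lw e, w

off 0x02: read 13 28 as big → 0x1328
  top 5b → 0x2 → mov [RR]
  [10:7] rd=6 = l
  [6:3] rs=5 = h
off 0x04: read 50 60 as big → 0x5060
  top 5b → 0xa → lw [RR]
  [10:7] rd=0 = a
  [6:3] rs=12 = s
off 0x06: read 1a 80 as big → 0x1a80
  top 5b → 0x3 → dec [R]
  [10:7] rd=5 = h
off 0x08: read 52 40 as big → 0x5240
  top 5b → 0xa → lw [RR]
  [10:7] rd=4 = e
  [6:3] rs=8 = w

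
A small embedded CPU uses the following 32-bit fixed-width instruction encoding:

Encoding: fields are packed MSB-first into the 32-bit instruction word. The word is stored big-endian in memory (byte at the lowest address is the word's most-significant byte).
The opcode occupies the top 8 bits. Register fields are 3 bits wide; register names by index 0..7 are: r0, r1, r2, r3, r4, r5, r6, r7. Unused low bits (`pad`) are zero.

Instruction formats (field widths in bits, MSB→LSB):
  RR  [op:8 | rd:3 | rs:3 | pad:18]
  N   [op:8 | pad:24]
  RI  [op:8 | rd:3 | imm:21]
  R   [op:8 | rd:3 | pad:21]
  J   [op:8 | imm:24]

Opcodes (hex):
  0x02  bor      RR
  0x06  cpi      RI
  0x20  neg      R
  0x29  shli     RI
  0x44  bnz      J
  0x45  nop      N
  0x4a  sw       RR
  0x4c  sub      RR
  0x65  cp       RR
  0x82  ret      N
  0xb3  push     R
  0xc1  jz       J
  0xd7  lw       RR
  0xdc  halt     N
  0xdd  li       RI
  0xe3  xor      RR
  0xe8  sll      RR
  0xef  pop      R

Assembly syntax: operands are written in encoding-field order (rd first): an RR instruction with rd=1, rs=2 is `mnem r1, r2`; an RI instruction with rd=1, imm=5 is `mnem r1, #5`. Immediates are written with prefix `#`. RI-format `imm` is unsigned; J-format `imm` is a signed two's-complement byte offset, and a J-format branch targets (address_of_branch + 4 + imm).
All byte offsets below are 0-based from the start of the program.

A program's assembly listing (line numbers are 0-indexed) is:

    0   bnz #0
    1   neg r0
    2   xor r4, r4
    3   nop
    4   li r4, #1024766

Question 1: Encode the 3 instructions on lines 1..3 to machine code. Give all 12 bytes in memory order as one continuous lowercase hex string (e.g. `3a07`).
line 1 (neg): pack op=0x20:8|rd=0:3|pad=0:21 = 0x20000000; big→ 20 00 00 00
line 2 (xor): pack op=0xe3:8|rd=4:3|rs=4:3|pad=0:18 = 0xe3900000; big→ e3 90 00 00
line 3 (nop): pack op=0x45:8|pad=0:24 = 0x45000000; big→ 45 00 00 00

20000000e390000045000000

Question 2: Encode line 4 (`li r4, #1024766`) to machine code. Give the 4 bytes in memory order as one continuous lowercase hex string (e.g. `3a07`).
dd8fa2fe

4. li fields op=0xdd:8|rd=4:3|imm=1024766:21 → word dd8fa2feh → dd 8f a2 fe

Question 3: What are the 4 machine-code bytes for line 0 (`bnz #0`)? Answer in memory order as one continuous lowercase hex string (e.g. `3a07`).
L0: bnz op=0x44:8|imm=0:24 ⇒ 0x44000000 ⇒ big 44 00 00 00

44000000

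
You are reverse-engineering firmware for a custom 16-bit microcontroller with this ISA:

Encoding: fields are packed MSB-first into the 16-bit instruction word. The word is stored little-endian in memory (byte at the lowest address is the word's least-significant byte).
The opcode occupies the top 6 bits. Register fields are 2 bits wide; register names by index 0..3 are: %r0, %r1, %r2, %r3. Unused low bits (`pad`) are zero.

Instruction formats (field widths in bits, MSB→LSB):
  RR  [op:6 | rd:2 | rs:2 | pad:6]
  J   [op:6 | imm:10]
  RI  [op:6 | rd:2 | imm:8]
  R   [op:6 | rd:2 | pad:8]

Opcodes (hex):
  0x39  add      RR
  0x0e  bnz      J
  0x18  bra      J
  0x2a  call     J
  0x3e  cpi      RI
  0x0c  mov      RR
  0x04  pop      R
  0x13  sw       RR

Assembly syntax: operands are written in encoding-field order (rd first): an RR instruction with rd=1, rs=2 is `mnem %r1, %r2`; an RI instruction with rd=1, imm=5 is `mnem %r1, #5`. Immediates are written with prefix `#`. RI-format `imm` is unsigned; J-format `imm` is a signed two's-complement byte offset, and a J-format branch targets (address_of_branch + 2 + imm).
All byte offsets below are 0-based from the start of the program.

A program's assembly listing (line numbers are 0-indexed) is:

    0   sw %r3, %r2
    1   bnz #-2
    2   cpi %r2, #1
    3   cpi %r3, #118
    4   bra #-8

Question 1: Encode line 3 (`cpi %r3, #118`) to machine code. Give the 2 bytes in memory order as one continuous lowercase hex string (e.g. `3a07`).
76fb

line 3 (cpi): pack op=0x3e:6|rd=3:2|imm=118:8 = 0xfb76; little→ 76 fb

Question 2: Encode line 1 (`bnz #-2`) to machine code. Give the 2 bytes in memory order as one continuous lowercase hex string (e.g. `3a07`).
fe3b

1. bnz fields op=0xe:6|imm=-2:10 → word 3bfeh → fe 3b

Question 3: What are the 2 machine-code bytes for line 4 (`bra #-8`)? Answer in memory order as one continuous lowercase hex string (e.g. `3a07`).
4. bra fields op=0x18:6|imm=-8:10 → word 63f8h → f8 63

f863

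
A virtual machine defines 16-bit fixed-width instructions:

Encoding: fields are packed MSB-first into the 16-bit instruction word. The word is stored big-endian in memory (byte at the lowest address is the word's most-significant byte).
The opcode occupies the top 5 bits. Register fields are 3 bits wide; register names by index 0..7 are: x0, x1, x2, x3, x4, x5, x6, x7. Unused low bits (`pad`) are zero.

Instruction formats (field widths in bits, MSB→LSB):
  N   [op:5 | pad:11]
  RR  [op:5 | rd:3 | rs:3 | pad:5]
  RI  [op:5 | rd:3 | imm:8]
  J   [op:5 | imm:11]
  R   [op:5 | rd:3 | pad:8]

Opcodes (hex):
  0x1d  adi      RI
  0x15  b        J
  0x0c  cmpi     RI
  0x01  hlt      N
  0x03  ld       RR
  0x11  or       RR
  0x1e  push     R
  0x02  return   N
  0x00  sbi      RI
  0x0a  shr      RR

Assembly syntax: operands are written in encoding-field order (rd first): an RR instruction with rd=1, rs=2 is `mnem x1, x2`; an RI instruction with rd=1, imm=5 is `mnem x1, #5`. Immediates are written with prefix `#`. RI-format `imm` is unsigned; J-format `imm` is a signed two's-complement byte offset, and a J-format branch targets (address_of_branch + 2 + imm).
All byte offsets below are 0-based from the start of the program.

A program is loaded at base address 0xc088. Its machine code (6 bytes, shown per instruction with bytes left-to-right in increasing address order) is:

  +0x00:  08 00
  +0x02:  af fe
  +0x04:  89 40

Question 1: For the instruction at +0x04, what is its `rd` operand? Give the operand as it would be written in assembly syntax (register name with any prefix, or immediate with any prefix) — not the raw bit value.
x1

@+04  big-endian(89 40) = 0x8940
  top 5b → 0x11 → or [RR]
  rd@[10:8]=0x1 ⇒ x1
  rs@[7:5]=0x2 ⇒ x2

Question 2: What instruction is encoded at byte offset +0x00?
+0x00: 08 00 ⇒ word 0x0800 (big)
  op=0x0800>>11=0x1 ⇒ hlt (N)

hlt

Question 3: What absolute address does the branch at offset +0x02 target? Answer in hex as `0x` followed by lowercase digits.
0xc08a

[02] af fe → 0xaffe
  op=0xaffe>>11=0x15 ⇒ b (J)
  imm: (w>>0)&0x7ff=0x7fe (s11→-2) → #-2
  target = base 0xc088 + off 0x02 + 2 + imm -2 = 0xc08a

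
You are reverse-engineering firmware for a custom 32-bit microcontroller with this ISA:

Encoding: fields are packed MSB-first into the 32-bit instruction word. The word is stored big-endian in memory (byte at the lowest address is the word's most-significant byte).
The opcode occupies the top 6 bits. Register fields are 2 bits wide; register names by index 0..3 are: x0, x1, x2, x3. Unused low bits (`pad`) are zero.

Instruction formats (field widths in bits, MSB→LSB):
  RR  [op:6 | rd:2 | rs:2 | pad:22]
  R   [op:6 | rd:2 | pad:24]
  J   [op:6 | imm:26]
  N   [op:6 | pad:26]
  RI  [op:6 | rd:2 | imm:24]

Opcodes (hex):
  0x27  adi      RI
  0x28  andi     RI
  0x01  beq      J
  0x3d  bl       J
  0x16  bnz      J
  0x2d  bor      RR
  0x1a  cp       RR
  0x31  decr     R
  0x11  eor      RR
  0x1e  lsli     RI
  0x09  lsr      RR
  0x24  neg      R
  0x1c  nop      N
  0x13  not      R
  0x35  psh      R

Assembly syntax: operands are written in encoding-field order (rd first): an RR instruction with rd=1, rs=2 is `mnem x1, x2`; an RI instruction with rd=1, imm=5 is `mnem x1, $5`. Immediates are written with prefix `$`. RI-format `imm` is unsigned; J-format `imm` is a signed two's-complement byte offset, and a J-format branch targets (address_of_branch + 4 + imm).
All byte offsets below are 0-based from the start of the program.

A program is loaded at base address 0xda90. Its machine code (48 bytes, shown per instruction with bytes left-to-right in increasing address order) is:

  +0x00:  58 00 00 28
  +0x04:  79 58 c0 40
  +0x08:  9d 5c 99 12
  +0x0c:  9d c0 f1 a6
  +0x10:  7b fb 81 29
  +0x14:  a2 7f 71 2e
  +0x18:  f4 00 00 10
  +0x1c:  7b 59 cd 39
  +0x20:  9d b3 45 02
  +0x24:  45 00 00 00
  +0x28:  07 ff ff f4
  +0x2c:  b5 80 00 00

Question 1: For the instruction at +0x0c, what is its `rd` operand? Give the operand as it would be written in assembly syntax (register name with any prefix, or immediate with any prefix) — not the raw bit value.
x1

off 0x0c: read 9d c0 f1 a6 as big → 0x9dc0f1a6
  opcode bits[31:26]=0x27: adi/RI
  rd: (w>>24)&0x3=0x1 → x1
  imm: (w>>0)&0xffffff=0xc0f1a6 → $12644774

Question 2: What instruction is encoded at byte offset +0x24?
@+24  big-endian(45 00 00 00) = 0x45000000
  op=0x45000000>>26=0x11 ⇒ eor (RR)
  rd: (w>>24)&0x3=0x1 → x1
  rs: (w>>22)&0x3=0x0 → x0

eor x1, x0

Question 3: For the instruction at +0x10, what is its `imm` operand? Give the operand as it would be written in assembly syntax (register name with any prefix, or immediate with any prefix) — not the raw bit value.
$16482601

@+10  big-endian(7b fb 81 29) = 0x7bfb8129
  opcode bits[31:26]=0x1e: lsli/RI
  rd@[25:24]=0x3 ⇒ x3
  imm@[23:0]=0xfb8129 ⇒ $16482601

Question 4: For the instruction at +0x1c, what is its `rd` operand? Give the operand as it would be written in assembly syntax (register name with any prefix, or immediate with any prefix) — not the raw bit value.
off 0x1c: read 7b 59 cd 39 as big → 0x7b59cd39
  op=0x7b59cd39>>26=0x1e ⇒ lsli (RI)
  rd@[25:24]=0x3 ⇒ x3
  imm@[23:0]=0x59cd39 ⇒ $5885241

x3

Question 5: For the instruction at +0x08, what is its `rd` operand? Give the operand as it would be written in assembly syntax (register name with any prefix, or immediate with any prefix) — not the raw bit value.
x1

[08] 9d 5c 99 12 → 0x9d5c9912
  op=0x9d5c9912>>26=0x27 ⇒ adi (RI)
  rd@[25:24]=0x1 ⇒ x1
  imm@[23:0]=0x5c9912 ⇒ $6068498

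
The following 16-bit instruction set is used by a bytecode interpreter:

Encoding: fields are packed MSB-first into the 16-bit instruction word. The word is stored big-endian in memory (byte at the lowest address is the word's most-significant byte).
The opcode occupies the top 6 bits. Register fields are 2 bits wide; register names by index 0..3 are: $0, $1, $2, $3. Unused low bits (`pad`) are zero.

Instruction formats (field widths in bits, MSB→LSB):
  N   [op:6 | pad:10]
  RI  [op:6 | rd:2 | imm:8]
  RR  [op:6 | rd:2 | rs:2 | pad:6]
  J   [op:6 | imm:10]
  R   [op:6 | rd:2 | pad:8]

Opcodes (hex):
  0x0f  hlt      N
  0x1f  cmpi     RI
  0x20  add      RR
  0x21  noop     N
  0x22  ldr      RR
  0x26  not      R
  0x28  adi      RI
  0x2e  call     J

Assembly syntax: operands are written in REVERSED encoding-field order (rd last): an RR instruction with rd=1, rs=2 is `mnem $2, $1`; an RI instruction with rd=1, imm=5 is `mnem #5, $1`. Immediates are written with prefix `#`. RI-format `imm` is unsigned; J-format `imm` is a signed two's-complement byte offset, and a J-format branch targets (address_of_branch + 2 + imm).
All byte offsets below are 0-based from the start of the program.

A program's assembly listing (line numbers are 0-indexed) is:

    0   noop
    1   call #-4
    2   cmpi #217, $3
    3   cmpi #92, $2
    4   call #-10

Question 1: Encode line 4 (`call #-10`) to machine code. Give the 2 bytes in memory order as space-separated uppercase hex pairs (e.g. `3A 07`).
L4: call op=0x2e:6|imm=-10:10 ⇒ 0xbbf6 ⇒ big bb f6

BB F6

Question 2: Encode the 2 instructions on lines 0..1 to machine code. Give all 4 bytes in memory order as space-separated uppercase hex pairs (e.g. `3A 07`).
84 00 BB FC

L0: noop op=0x21:6|pad=0:10 ⇒ 0x8400 ⇒ big 84 00
L1: call op=0x2e:6|imm=-4:10 ⇒ 0xbbfc ⇒ big bb fc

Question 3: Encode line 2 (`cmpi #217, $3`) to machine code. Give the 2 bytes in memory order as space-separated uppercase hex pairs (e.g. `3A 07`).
7F D9

2. cmpi fields op=0x1f:6|rd=3:2|imm=217:8 → word 7fd9h → 7f d9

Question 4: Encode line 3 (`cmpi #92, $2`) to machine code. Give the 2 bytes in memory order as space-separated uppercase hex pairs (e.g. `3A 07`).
7E 5C

L3: cmpi op=0x1f:6|rd=2:2|imm=92:8 ⇒ 0x7e5c ⇒ big 7e 5c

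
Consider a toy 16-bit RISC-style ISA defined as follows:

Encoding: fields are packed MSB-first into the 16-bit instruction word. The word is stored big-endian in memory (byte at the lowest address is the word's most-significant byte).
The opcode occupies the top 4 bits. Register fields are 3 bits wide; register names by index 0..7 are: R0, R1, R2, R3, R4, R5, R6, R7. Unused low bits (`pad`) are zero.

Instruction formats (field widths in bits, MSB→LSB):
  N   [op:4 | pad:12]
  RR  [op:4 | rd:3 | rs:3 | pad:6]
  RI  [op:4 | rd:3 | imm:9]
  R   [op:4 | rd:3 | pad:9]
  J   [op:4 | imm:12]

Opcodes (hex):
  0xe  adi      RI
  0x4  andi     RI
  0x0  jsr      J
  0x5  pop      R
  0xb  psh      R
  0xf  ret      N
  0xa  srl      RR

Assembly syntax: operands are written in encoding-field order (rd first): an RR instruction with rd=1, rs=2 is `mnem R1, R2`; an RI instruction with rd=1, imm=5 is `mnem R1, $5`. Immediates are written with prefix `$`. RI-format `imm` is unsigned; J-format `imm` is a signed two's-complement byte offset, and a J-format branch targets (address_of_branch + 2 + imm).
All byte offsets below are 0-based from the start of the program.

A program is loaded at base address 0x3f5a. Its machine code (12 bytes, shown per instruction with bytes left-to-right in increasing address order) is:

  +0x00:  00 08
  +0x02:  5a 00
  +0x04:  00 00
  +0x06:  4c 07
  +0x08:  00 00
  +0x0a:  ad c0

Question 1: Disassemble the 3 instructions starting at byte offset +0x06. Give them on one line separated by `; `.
andi R6, $7; jsr $0; srl R6, R7

off 0x06: read 4c 07 as big → 0x4c07
  op=0x4c07>>12=0x4 ⇒ andi (RI)
  rd: (w>>9)&0x7=0x6 → R6
  imm: (w>>0)&0x1ff=0x7 → $7
off 0x08: read 00 00 as big → 0x0000
  op=0x0000>>12=0x0 ⇒ jsr (J)
  imm: (w>>0)&0xfff=0x0 → $0
off 0x0a: read ad c0 as big → 0xadc0
  op=0xadc0>>12=0xa ⇒ srl (RR)
  rd: (w>>9)&0x7=0x6 → R6
  rs: (w>>6)&0x7=0x7 → R7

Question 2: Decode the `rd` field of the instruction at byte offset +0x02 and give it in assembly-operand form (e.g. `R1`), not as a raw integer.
@+02  big-endian(5a 00) = 0x5a00
  opcode bits[15:12]=0x5: pop/R
  rd: (w>>9)&0x7=0x5 → R5

R5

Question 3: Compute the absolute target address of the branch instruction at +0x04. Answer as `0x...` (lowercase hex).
off 0x04: read 00 00 as big → 0x0000
  top 4b → 0x0 → jsr [J]
  imm@[11:0]=0x0 ⇒ $0
  target = base 0x3f5a + off 0x04 + 2 + imm 0 = 0x3f60

0x3f60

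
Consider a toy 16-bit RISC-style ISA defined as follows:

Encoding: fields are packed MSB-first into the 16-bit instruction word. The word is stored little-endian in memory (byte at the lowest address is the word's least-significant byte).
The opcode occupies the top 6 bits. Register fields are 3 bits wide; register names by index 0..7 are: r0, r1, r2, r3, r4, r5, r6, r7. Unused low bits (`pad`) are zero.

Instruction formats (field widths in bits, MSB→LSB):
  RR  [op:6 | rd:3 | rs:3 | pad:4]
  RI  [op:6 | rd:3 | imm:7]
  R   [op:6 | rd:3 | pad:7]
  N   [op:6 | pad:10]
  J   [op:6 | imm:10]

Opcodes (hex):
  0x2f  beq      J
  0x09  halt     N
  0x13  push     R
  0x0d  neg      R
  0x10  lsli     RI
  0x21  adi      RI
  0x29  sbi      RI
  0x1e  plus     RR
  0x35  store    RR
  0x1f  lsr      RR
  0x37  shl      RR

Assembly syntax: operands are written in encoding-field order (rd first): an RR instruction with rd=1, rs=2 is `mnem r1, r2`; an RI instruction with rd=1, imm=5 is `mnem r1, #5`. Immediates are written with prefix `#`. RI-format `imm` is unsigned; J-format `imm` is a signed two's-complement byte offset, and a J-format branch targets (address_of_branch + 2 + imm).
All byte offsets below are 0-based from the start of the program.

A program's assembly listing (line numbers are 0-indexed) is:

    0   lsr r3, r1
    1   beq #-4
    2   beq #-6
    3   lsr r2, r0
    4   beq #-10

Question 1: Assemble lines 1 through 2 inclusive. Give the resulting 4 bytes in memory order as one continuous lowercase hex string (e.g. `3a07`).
fcbffabf

line 1 (beq): pack op=0x2f:6|imm=-4:10 = 0xbffc; little→ fc bf
line 2 (beq): pack op=0x2f:6|imm=-6:10 = 0xbffa; little→ fa bf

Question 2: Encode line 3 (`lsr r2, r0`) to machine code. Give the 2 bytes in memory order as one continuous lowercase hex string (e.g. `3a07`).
L3: lsr op=0x1f:6|rd=2:3|rs=0:3|pad=0:4 ⇒ 0x7d00 ⇒ little 00 7d

007d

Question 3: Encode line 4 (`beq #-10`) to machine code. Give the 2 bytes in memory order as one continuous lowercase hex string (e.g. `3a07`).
f6bf

4. beq fields op=0x2f:6|imm=-10:10 → word bff6h → f6 bf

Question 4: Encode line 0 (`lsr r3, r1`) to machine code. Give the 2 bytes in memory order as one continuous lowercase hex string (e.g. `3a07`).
907d

0. lsr fields op=0x1f:6|rd=3:3|rs=1:3|pad=0:4 → word 7d90h → 90 7d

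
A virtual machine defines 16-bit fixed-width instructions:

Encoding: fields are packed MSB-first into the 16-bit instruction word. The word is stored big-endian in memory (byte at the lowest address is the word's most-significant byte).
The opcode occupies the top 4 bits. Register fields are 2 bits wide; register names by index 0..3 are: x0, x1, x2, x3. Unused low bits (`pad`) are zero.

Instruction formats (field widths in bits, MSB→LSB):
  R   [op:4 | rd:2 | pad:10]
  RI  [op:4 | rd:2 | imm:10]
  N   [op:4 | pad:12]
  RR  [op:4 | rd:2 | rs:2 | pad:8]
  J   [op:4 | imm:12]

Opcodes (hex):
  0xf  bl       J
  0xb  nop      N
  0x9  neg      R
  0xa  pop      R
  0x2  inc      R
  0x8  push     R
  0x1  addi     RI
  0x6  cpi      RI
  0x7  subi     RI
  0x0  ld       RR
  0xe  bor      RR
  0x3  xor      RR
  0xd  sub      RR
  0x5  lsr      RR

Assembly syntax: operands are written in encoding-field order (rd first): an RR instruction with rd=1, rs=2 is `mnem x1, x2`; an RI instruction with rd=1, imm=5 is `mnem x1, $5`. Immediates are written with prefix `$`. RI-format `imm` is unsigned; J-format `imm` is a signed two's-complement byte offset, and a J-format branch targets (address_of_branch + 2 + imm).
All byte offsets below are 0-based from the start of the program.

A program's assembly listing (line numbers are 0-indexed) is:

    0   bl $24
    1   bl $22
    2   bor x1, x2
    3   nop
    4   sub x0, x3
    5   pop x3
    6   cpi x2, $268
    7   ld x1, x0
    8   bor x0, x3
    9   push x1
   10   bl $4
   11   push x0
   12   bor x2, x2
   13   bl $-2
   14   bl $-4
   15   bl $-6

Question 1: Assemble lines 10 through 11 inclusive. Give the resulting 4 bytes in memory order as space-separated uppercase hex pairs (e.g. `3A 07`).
line 10 (bl): pack op=0xf:4|imm=4:12 = 0xf004; big→ f0 04
line 11 (push): pack op=0x8:4|rd=0:2|pad=0:10 = 0x8000; big→ 80 00

F0 04 80 00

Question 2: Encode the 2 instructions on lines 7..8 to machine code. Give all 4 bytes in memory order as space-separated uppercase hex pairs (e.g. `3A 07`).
04 00 E3 00

7. ld fields op=0x0:4|rd=1:2|rs=0:2|pad=0:8 → word 0400h → 04 00
8. bor fields op=0xe:4|rd=0:2|rs=3:2|pad=0:8 → word e300h → e3 00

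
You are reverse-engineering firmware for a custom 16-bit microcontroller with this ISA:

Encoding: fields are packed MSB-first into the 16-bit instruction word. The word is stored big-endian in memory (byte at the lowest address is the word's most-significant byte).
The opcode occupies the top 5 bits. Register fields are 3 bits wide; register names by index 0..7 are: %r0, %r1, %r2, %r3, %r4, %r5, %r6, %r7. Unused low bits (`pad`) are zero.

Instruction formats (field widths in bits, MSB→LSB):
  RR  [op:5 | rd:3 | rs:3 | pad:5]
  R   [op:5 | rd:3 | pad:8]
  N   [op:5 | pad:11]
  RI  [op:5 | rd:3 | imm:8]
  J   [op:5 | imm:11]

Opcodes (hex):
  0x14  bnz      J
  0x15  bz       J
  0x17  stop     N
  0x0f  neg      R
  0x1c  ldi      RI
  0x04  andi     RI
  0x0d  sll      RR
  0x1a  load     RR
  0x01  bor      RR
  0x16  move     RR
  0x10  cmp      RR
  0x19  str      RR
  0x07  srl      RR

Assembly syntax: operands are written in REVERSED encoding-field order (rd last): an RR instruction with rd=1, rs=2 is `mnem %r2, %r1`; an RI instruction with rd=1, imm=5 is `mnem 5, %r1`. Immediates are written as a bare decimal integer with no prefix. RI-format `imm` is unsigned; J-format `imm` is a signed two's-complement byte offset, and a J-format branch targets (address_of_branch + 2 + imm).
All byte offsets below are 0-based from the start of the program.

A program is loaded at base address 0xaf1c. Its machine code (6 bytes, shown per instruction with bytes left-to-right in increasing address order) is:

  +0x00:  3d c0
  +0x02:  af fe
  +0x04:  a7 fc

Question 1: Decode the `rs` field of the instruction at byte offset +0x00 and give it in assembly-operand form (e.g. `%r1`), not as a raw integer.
%r6

+0x00: 3d c0 ⇒ word 0x3dc0 (big)
  op=0x3dc0>>11=0x7 ⇒ srl (RR)
  rd: (w>>8)&0x7=0x5 → %r5
  rs: (w>>5)&0x7=0x6 → %r6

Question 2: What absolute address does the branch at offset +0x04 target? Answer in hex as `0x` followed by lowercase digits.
0xaf1e

@+04  big-endian(a7 fc) = 0xa7fc
  op=0xa7fc>>11=0x14 ⇒ bnz (J)
  imm@[10:0]=0x7fc (s11→-4) ⇒ -4
  target = base 0xaf1c + off 0x04 + 2 + imm -4 = 0xaf1e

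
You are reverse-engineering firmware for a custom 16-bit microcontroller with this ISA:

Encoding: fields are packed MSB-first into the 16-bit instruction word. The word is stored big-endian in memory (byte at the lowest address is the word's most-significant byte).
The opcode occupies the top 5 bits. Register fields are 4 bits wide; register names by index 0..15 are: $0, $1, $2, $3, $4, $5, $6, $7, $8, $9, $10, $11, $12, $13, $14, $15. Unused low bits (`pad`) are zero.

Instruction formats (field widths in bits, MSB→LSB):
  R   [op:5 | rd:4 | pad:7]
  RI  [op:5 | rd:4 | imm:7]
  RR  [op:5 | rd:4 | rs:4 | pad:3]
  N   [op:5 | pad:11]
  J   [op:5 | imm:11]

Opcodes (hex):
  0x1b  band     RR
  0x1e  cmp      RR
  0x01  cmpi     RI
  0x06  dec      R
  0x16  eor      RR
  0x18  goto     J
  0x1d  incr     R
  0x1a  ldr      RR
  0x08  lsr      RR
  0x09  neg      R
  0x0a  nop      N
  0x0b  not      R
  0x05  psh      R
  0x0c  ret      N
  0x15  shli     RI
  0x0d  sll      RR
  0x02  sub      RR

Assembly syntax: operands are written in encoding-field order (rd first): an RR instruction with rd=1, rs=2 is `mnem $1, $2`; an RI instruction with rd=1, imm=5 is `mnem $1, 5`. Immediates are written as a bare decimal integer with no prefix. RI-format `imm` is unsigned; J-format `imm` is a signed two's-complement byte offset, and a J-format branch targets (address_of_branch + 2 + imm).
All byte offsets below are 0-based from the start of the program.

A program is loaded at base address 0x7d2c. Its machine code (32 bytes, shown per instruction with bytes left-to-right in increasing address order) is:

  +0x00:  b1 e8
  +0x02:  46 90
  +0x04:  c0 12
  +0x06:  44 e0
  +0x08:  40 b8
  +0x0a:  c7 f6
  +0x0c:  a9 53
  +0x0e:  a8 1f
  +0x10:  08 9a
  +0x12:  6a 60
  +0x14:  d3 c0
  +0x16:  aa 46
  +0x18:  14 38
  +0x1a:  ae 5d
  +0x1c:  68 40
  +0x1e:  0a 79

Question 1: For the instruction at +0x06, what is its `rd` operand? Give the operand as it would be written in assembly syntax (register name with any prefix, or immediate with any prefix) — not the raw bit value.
$9

@+06  big-endian(44 e0) = 0x44e0
  op=0x44e0>>11=0x8 ⇒ lsr (RR)
  [10:7] rd=9 = $9
  [6:3] rs=12 = $12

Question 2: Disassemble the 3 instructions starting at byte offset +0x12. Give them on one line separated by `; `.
sll $4, $12; ldr $7, $8; shli $4, 70

@+12  big-endian(6a 60) = 0x6a60
  opcode bits[15:11]=0xd: sll/RR
  rd: (w>>7)&0xf=0x4 → $4
  rs: (w>>3)&0xf=0xc → $12
@+14  big-endian(d3 c0) = 0xd3c0
  opcode bits[15:11]=0x1a: ldr/RR
  rd: (w>>7)&0xf=0x7 → $7
  rs: (w>>3)&0xf=0x8 → $8
@+16  big-endian(aa 46) = 0xaa46
  opcode bits[15:11]=0x15: shli/RI
  rd: (w>>7)&0xf=0x4 → $4
  imm: (w>>0)&0x7f=0x46 → 70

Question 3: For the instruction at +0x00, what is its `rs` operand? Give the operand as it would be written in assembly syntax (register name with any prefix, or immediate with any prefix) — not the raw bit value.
[00] b1 e8 → 0xb1e8
  opcode bits[15:11]=0x16: eor/RR
  [10:7] rd=3 = $3
  [6:3] rs=13 = $13

$13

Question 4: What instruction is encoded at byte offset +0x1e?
cmpi $4, 121

off 0x1e: read 0a 79 as big → 0x0a79
  top 5b → 0x1 → cmpi [RI]
  [10:7] rd=4 = $4
  [6:0] imm=121 = 121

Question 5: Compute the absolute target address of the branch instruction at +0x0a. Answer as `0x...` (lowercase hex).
off 0x0a: read c7 f6 as big → 0xc7f6
  op=0xc7f6>>11=0x18 ⇒ goto (J)
  [10:0] imm=2038 (s11→-10) = -10
  target = base 0x7d2c + off 0x0a + 2 + imm -10 = 0x7d2e

0x7d2e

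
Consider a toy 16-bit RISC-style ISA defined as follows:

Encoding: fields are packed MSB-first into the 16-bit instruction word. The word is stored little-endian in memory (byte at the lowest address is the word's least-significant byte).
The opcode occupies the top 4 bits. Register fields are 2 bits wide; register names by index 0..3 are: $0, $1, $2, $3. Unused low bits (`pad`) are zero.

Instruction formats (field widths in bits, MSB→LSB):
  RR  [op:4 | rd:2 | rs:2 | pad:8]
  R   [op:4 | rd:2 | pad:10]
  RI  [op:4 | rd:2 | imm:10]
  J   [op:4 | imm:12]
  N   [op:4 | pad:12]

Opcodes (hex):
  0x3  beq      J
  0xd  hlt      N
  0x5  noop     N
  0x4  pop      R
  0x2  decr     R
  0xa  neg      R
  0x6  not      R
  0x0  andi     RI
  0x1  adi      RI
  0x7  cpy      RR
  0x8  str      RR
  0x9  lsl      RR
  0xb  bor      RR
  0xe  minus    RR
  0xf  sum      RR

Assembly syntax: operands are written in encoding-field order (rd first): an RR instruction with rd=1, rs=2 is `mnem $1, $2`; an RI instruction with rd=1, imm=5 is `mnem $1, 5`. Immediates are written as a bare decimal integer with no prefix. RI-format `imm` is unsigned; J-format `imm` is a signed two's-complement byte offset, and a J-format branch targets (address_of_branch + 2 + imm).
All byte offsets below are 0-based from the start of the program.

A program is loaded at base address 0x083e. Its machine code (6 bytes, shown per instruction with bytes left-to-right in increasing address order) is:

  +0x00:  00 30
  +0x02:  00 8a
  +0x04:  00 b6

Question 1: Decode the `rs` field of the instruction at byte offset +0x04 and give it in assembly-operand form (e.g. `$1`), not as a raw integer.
@+04  little-endian(00 b6) = 0xb600
  top 4b → 0xb → bor [RR]
  rd: (w>>10)&0x3=0x1 → $1
  rs: (w>>8)&0x3=0x2 → $2

$2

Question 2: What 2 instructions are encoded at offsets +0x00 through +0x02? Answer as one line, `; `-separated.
beq 0; str $2, $2

@+00  little-endian(00 30) = 0x3000
  opcode bits[15:12]=0x3: beq/J
  imm: (w>>0)&0xfff=0x0 → 0
@+02  little-endian(00 8a) = 0x8a00
  opcode bits[15:12]=0x8: str/RR
  rd: (w>>10)&0x3=0x2 → $2
  rs: (w>>8)&0x3=0x2 → $2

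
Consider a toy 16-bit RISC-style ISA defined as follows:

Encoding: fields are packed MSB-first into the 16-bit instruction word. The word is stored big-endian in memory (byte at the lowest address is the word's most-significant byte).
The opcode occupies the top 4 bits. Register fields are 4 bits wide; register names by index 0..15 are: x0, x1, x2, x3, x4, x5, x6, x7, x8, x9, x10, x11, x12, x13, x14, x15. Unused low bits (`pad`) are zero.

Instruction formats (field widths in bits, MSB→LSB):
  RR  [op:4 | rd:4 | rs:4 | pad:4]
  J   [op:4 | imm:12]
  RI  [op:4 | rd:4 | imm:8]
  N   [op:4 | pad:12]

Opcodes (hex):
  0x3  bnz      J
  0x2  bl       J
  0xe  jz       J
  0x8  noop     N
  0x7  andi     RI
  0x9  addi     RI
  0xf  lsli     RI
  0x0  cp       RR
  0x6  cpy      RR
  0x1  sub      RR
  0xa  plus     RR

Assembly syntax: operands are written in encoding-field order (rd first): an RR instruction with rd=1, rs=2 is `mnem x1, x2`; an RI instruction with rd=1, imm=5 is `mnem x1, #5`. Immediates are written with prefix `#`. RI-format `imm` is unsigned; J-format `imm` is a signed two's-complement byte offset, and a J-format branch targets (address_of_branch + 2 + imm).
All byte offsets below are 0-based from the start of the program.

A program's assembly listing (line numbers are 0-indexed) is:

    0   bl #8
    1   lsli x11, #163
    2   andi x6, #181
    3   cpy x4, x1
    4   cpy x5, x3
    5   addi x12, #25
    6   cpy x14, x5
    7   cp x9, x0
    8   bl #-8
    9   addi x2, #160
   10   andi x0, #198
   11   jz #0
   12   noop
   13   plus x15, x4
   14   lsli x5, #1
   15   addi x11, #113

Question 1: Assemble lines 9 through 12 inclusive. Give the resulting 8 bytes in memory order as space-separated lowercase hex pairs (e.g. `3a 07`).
92 a0 70 c6 e0 00 80 00

L9: addi op=0x9:4|rd=2:4|imm=160:8 ⇒ 0x92a0 ⇒ big 92 a0
L10: andi op=0x7:4|rd=0:4|imm=198:8 ⇒ 0x70c6 ⇒ big 70 c6
L11: jz op=0xe:4|imm=0:12 ⇒ 0xe000 ⇒ big e0 00
L12: noop op=0x8:4|pad=0:12 ⇒ 0x8000 ⇒ big 80 00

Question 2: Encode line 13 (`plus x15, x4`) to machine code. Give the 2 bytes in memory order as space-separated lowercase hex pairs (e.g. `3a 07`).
af 40

line 13 (plus): pack op=0xa:4|rd=15:4|rs=4:4|pad=0:4 = 0xaf40; big→ af 40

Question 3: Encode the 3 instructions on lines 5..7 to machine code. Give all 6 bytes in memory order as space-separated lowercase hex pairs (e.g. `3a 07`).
line 5 (addi): pack op=0x9:4|rd=12:4|imm=25:8 = 0x9c19; big→ 9c 19
line 6 (cpy): pack op=0x6:4|rd=14:4|rs=5:4|pad=0:4 = 0x6e50; big→ 6e 50
line 7 (cp): pack op=0x0:4|rd=9:4|rs=0:4|pad=0:4 = 0x0900; big→ 09 00

9c 19 6e 50 09 00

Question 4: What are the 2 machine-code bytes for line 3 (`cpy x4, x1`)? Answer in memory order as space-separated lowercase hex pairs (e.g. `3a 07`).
line 3 (cpy): pack op=0x6:4|rd=4:4|rs=1:4|pad=0:4 = 0x6410; big→ 64 10

64 10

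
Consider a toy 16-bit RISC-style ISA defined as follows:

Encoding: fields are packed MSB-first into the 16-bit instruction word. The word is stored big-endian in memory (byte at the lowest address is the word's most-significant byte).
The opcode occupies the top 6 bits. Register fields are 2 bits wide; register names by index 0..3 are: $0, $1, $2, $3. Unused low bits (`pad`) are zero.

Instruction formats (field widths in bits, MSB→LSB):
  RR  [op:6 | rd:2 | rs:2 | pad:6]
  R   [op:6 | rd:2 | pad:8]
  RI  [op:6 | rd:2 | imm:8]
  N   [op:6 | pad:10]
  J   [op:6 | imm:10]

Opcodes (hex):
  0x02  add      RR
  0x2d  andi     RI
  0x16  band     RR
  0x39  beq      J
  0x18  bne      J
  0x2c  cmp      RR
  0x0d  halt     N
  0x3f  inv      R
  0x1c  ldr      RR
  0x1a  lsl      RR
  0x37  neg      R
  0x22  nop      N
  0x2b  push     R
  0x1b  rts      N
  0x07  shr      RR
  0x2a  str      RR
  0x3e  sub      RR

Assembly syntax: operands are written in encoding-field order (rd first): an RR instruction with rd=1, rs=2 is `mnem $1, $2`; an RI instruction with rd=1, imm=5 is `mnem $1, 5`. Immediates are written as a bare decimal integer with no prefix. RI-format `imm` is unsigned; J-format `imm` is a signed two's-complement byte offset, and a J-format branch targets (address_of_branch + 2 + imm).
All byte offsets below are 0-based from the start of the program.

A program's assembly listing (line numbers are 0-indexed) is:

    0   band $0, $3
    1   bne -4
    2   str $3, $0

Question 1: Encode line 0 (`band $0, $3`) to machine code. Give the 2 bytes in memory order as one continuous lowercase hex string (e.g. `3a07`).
58c0

0. band fields op=0x16:6|rd=0:2|rs=3:2|pad=0:6 → word 58c0h → 58 c0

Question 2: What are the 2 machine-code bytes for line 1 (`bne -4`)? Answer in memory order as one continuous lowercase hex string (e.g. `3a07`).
63fc

L1: bne op=0x18:6|imm=-4:10 ⇒ 0x63fc ⇒ big 63 fc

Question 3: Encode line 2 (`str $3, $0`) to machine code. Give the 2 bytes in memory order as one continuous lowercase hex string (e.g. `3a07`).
ab00

line 2 (str): pack op=0x2a:6|rd=3:2|rs=0:2|pad=0:6 = 0xab00; big→ ab 00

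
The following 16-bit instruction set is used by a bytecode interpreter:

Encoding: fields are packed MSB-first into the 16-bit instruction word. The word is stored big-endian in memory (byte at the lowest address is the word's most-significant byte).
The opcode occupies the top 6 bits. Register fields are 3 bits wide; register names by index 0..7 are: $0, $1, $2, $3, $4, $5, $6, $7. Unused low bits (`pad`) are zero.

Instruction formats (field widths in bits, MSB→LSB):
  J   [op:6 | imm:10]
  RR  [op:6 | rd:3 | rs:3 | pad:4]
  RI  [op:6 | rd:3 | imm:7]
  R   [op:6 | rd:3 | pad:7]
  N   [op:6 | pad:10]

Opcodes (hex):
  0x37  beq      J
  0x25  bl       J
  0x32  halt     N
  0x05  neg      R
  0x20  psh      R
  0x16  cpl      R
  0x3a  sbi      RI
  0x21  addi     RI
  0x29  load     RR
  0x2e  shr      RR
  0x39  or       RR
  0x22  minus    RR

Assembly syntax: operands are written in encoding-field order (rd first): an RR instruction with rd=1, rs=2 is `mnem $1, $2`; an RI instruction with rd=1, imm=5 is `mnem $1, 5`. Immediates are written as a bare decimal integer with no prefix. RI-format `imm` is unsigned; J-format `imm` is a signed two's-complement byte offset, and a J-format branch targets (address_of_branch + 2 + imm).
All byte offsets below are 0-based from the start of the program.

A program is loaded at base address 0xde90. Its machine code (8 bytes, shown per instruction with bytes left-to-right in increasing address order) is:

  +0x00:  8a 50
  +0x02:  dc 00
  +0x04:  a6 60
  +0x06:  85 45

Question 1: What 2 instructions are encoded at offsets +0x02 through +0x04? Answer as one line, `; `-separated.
beq 0; load $4, $6

off 0x02: read dc 00 as big → 0xdc00
  op=0xdc00>>10=0x37 ⇒ beq (J)
  imm: (w>>0)&0x3ff=0x0 → 0
off 0x04: read a6 60 as big → 0xa660
  op=0xa660>>10=0x29 ⇒ load (RR)
  rd: (w>>7)&0x7=0x4 → $4
  rs: (w>>4)&0x7=0x6 → $6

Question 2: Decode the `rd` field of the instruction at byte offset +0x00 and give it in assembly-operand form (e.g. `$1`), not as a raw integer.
[00] 8a 50 → 0x8a50
  op=0x8a50>>10=0x22 ⇒ minus (RR)
  [9:7] rd=4 = $4
  [6:4] rs=5 = $5

$4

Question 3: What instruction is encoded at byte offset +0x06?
+0x06: 85 45 ⇒ word 0x8545 (big)
  opcode bits[15:10]=0x21: addi/RI
  rd@[9:7]=0x2 ⇒ $2
  imm@[6:0]=0x45 ⇒ 69

addi $2, 69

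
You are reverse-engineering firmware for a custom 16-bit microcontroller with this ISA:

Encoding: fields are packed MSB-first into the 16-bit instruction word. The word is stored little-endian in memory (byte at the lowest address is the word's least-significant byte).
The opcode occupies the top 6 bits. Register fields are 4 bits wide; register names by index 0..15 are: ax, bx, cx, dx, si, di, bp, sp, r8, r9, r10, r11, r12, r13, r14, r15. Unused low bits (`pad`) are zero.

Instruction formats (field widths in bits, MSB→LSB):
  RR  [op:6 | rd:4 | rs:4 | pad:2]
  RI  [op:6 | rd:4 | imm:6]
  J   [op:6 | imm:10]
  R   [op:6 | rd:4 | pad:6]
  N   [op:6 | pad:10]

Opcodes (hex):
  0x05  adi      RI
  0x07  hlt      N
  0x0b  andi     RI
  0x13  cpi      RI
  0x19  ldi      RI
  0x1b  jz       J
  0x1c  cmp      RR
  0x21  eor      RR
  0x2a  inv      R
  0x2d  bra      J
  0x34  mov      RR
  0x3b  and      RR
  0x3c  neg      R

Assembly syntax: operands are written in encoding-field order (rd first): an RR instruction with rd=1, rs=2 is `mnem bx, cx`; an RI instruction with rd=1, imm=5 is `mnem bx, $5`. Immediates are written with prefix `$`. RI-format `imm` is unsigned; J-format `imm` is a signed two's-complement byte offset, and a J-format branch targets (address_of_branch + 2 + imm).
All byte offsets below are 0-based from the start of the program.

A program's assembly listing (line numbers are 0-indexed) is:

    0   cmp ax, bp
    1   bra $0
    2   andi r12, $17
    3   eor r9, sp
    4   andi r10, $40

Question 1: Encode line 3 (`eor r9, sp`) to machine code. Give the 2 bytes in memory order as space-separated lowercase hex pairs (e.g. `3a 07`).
5c 86

L3: eor op=0x21:6|rd=9:4|rs=7:4|pad=0:2 ⇒ 0x865c ⇒ little 5c 86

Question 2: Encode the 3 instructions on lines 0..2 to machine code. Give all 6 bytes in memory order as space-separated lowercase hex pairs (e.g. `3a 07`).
18 70 00 b4 11 2f

0. cmp fields op=0x1c:6|rd=0:4|rs=6:4|pad=0:2 → word 7018h → 18 70
1. bra fields op=0x2d:6|imm=0:10 → word b400h → 00 b4
2. andi fields op=0xb:6|rd=12:4|imm=17:6 → word 2f11h → 11 2f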